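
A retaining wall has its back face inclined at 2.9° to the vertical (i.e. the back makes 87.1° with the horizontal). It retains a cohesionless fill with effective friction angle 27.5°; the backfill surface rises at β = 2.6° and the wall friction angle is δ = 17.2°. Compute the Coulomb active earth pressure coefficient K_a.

0.362

K_a = sin²(α+φ) / [sin²α · sin(α−δ) · (1 + √{sin(φ+δ)sin(φ−β) / (sin(α−δ)sin(α+β))})²].
With α = 87.1°, φ = 27.5°, δ = 17.2°, β = 2.6°: K_a = 0.3619.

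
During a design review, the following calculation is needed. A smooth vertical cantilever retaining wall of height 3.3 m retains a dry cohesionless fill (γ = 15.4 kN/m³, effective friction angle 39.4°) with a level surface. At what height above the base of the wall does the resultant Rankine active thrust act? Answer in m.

1.10 m

K_a = 0.2234.
The pressure distribution is triangular, so the resultant acts at H/3 above the base = 3.3/3 = 1.100 m.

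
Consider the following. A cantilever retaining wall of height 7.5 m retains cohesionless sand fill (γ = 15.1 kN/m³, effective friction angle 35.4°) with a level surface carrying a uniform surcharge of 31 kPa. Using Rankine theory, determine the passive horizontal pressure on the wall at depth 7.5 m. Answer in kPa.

K_p = (1 + sin φ)/(1 − sin φ) = 3.754.
σ_v = γz + q = 15.1 × 7.5 + 31 = 144.2 kPa.
σ_h = K_p σ_v = 3.754 × 144.2 = 541.5 kPa.

541 kPa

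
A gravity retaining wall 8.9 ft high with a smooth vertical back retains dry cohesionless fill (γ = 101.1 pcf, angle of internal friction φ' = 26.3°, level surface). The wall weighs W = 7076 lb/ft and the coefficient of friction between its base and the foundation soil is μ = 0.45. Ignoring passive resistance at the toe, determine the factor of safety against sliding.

K_a = tan²(45° − 26.3°/2) = 0.3859.
P_a = ½K_aγH² = 0.5×0.3859×101.1×8.9² = 1545 lb/ft, acting at H/3 = 2.967 ft above the base.
FS_sliding = μW / P_a = 0.45×7076 / 1545 = 2.061.

2.06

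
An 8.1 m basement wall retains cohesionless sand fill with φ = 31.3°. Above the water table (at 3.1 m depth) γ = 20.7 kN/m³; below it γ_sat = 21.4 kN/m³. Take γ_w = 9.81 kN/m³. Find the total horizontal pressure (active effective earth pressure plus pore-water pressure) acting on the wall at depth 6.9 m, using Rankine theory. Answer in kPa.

71.5 kPa

K_a = (1 − sin φ)/(1 + sin φ) = 0.3162.
γ' = 21.4 − 9.81 = 11.59 kN/m³.
Effective vertical stress at 6.9 m: σ'_v = 20.7×3.1 + 11.59×3.80 = 108.2 kPa.
σ'_h = K_a σ'_v = 0.3162 × 108.2 = 34.22 kPa; u = γ_w × 3.80 = 37.28 kPa.
Total σ_h = 34.22 + 37.28 = 71.50 kPa.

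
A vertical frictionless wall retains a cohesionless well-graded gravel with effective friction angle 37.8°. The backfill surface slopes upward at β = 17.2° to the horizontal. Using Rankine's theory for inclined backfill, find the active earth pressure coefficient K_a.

K_a = cos β · (cos β − √(cos²β − cos²φ)) / (cos β + √(cos²β − cos²φ)).
cos β = 0.9553, cos φ = 0.7902, √(cos²β − cos²φ) = 0.5369.
K_a = 0.9553 × (0.9553 − 0.5369)/(0.9553 + 0.5369) = 0.2679.

0.268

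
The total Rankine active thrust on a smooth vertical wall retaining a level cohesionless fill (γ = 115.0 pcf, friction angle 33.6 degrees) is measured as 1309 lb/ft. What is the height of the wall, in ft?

8.90 ft

K_a = 0.2875. P_a = ½ K_a γ H² ⇒ H = √(2P_a/(K_a γ)).
H = √(2×1309/(0.2875×115.0)) = 8.898 ft.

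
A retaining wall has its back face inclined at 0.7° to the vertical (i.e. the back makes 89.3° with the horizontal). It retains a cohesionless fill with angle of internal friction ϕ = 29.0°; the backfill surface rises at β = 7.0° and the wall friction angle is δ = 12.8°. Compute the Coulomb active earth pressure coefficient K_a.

0.351

K_a = sin²(α+φ) / [sin²α · sin(α−δ) · (1 + √{sin(φ+δ)sin(φ−β) / (sin(α−δ)sin(α+β))})²].
With α = 89.3°, φ = 29.0°, δ = 12.8°, β = 7.0°: K_a = 0.3505.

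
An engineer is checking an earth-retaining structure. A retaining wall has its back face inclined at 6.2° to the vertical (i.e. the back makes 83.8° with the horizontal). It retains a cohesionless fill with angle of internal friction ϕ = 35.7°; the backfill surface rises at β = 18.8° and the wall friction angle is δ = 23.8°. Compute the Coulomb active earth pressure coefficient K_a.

K_a = sin²(α+φ) / [sin²α · sin(α−δ) · (1 + √{sin(φ+δ)sin(φ−β) / (sin(α−δ)sin(α+β))})²].
With α = 83.8°, φ = 35.7°, δ = 23.8°, β = 18.8°: K_a = 0.3711.

0.371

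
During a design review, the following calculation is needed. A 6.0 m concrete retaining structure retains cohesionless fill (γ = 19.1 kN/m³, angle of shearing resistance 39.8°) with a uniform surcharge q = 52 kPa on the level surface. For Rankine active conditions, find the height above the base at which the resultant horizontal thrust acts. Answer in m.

K_a = 0.2194.
Triangular part P₁ = ½K_aγH² = 75.44 at H/3 = 2.000 m; rectangular part P₂ = K_a q H = 68.46 at H/2 = 3.000 m.
ȳ = (P₁·2.000 + P₂·3.000)/(P₁+P₂) = 2.476 m.

2.48 m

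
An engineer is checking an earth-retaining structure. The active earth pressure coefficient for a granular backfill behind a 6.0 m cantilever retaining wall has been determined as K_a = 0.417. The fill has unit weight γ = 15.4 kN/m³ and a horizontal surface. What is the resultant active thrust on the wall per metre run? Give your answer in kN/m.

116 kN/m

P = ½ K_a γ H² = 0.5 × 0.417 × 15.4 × 6.0² = 115.6 kN/m.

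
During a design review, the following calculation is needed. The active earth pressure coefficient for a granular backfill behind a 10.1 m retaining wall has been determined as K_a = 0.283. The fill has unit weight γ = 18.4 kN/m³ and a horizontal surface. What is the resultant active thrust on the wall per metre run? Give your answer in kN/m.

P = ½ K_a γ H² = 0.5 × 0.283 × 18.4 × 10.1² = 265.6 kN/m.

266 kN/m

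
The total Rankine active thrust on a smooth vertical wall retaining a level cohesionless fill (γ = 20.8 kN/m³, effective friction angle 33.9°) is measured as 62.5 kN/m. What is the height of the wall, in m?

K_a = 0.2839. P_a = ½ K_a γ H² ⇒ H = √(2P_a/(K_a γ)).
H = √(2×62.5/(0.2839×20.8)) = 4.601 m.

4.60 m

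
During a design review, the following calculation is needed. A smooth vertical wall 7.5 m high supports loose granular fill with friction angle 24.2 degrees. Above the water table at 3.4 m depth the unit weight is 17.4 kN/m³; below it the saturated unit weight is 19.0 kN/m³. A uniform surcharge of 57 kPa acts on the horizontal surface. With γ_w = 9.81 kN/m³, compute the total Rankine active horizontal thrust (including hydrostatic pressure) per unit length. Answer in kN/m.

K_a = tan²(45° − φ/2) = 0.4185.
γ' = 19.0 − 9.81 = 9.190 kN/m³. h₂ = H − d_w = 4.1 m.
σ'_h: at surface K_a·q = 23.86; at WT K_a(q+γd_w) = 48.61; at base K_a(q+γd_w+γ'h₂) = 64.38 kPa.
P₁ = ½(23.86+48.61)×3.4 = 123.2; P₂ = ½(48.61+64.38)×4.1 = 231.6; P_w = ½γ_w h₂² = 82.45.
Total = 123.2+231.6+82.45 = 437.3 kN/m.

437 kN/m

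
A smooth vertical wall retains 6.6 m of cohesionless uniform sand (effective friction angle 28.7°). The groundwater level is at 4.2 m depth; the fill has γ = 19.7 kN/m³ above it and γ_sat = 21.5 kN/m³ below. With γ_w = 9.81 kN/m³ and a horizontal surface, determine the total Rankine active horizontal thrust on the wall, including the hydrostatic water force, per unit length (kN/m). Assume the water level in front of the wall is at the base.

171 kN/m

K_a = tan²(45° − φ/2) = 0.3511.
γ' = 21.5 − 9.81 = 11.69 kN/m³. Depth below WT = 2.4 m.
σ'_h at WT = K_a γ d_w = 29.05 kPa; at base = 29.05 + K_a γ' × 2.4 = 38.91 kPa.
P₁ (0–4.2 m) = ½×29.05×4.2 = 61.01. P₂ (4.2–6.6 m) = ½(29.05+38.91)×2.4 = 81.55.
P_w = ½ γ_w h₂² = 0.5×9.81×2.4² = 28.25. Total = 61.01+81.55+28.25 = 170.8 kN/m.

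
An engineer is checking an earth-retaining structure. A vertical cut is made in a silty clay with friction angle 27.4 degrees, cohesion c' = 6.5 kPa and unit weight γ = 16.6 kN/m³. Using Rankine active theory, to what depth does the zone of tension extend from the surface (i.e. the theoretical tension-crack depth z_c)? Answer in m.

K_a = tan²(45° − 27.4°/2) = 0.3697; √K_a = 0.6080.
The active pressure is zero where K_a γ z = 2c√K_a, so z_c = 2c/(γ√K_a) = 2×6.5/(16.6×0.6080) = 1.288 m.

1.29 m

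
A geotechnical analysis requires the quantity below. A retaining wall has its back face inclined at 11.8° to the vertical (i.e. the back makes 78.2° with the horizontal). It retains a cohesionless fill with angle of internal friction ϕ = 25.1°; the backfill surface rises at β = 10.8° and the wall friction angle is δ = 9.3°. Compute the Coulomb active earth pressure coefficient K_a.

K_a = sin²(α+φ) / [sin²α · sin(α−δ) · (1 + √{sin(φ+δ)sin(φ−β) / (sin(α−δ)sin(α+β))})²].
With α = 78.2°, φ = 25.1°, δ = 9.3°, β = 10.8°: K_a = 0.5509.

0.551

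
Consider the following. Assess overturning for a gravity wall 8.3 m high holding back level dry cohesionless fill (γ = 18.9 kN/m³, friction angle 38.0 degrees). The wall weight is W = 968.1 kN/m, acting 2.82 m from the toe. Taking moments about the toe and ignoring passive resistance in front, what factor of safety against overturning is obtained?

K_a = tan²(45° − 38.0°/2) = 0.2379.
P_a = ½K_aγH² = 0.5×0.2379×18.9×8.3² = 154.9 kN/m, acting at H/3 = 2.767 m above the base.
Overturning moment M_o = P_a × H/3 = 154.9 × 2.767 = 428.5.
Resisting moment M_r = W × 2.82 = 968.1 × 2.82 = 2730.
FS_overturning = M_r/M_o = 2730/428.5 = 6.372.

6.37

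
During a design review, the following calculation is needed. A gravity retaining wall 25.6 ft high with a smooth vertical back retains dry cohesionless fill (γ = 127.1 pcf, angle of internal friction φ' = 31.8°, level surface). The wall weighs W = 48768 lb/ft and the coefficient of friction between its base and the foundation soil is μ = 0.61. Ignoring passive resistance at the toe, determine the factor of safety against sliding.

K_a = tan²(45° − 31.8°/2) = 0.3098.
P_a = ½K_aγH² = 0.5×0.3098×127.1×25.6² = 12900 lb/ft, acting at H/3 = 8.533 ft above the base.
FS_sliding = μW / P_a = 0.61×48768 / 12900 = 2.306.

2.31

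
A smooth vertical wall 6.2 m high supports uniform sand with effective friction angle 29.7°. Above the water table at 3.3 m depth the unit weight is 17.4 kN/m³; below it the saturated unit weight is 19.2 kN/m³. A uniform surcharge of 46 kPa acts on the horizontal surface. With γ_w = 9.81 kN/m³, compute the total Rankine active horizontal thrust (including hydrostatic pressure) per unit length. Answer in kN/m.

K_a = tan²(45° − φ/2) = 0.3374.
γ' = 19.2 − 9.81 = 9.390 kN/m³. h₂ = H − d_w = 2.9 m.
σ'_h: at surface K_a·q = 15.52; at WT K_a(q+γd_w) = 34.89; at base K_a(q+γd_w+γ'h₂) = 44.08 kPa.
P₁ = ½(15.52+34.89)×3.3 = 83.18; P₂ = ½(34.89+44.08)×2.9 = 114.5; P_w = ½γ_w h₂² = 41.25.
Total = 83.18+114.5+41.25 = 238.9 kN/m.

239 kN/m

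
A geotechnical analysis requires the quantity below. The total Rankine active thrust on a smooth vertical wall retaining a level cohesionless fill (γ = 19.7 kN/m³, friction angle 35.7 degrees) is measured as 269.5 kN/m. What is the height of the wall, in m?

10.2 m

K_a = 0.2630. P_a = ½ K_a γ H² ⇒ H = √(2P_a/(K_a γ)).
H = √(2×269.5/(0.2630×19.7)) = 10.20 m.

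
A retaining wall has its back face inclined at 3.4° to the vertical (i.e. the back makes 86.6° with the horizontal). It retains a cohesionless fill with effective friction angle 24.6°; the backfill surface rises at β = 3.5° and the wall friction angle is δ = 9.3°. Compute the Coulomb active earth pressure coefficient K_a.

0.423

K_a = sin²(α+φ) / [sin²α · sin(α−δ) · (1 + √{sin(φ+δ)sin(φ−β) / (sin(α−δ)sin(α+β))})²].
With α = 86.6°, φ = 24.6°, δ = 9.3°, β = 3.5°: K_a = 0.4231.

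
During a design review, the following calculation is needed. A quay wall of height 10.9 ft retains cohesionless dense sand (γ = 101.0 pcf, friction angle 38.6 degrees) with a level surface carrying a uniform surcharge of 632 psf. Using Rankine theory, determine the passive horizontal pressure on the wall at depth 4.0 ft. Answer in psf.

4470 psf

K_p = (1 + sin φ)/(1 − sin φ) = 4.317.
σ_v = γz + q = 101.0 × 4.0 + 632 = 1036 psf.
σ_h = K_p σ_v = 4.317 × 1036 = 4473 psf.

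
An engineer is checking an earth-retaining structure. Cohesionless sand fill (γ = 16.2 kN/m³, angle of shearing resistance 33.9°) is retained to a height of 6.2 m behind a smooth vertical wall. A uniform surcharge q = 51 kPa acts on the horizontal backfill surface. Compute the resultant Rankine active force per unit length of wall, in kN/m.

178 kN/m

K_a = tan²(45° − φ/2) = 0.2839.
Soil triangle: ½ K_a γ H² = 0.5×0.2839×16.2×6.2² = 88.40 kN/m.
Surcharge rectangle: K_a q H = 0.2839×51×6.2 = 89.77 kN/m.
Total = 88.40 + 89.77 = 178.2 kN/m.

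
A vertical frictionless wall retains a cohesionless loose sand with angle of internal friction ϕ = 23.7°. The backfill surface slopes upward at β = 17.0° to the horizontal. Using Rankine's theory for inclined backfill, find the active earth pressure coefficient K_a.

K_a = cos β · (cos β − √(cos²β − cos²φ)) / (cos β + √(cos²β − cos²φ)).
cos β = 0.9563, cos φ = 0.9157, √(cos²β − cos²φ) = 0.2758.
K_a = 0.9563 × (0.9563 − 0.2758)/(0.9563 + 0.2758) = 0.5281.

0.528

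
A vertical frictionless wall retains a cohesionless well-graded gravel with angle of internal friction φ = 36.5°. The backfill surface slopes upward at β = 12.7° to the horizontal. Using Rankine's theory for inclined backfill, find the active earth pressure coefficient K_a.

K_a = cos β · (cos β − √(cos²β − cos²φ)) / (cos β + √(cos²β − cos²φ)).
cos β = 0.9755, cos φ = 0.8039, √(cos²β − cos²φ) = 0.5527.
K_a = 0.9755 × (0.9755 − 0.5527)/(0.9755 + 0.5527) = 0.2699.

0.270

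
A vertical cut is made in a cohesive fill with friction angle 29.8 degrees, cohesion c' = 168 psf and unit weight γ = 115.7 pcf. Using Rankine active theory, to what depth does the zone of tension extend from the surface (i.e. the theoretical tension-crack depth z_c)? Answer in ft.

K_a = tan²(45° − 29.8°/2) = 0.3360; √K_a = 0.5797.
The active pressure is zero where K_a γ z = 2c√K_a, so z_c = 2c/(γ√K_a) = 2×168/(115.7×0.5797) = 5.010 ft.

5.01 ft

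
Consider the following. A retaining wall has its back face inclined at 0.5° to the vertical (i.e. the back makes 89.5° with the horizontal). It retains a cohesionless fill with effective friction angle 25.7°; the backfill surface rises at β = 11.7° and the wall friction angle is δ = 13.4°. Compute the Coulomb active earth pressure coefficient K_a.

K_a = sin²(α+φ) / [sin²α · sin(α−δ) · (1 + √{sin(φ+δ)sin(φ−β) / (sin(α−δ)sin(α+β))})²].
With α = 89.5°, φ = 25.7°, δ = 13.4°, β = 11.7°: K_a = 0.4302.

0.430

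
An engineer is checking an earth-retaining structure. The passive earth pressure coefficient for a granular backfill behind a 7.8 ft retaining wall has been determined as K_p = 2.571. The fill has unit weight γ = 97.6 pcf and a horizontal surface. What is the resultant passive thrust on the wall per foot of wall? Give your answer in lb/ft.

P = ½ K_p γ H² = 0.5 × 2.571 × 97.6 × 7.8² = 7633 lb/ft.

7630 lb/ft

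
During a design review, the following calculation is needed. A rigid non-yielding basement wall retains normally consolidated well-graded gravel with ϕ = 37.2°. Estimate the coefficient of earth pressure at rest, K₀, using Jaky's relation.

0.395

K₀ = 1 − sin φ' = 1 − sin 37.2° = 0.3954.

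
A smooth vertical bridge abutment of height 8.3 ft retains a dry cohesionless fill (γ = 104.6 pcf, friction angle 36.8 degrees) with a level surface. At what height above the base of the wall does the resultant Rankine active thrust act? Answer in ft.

2.77 ft

K_a = 0.2508.
The pressure distribution is triangular, so the resultant acts at H/3 above the base = 8.3/3 = 2.767 ft.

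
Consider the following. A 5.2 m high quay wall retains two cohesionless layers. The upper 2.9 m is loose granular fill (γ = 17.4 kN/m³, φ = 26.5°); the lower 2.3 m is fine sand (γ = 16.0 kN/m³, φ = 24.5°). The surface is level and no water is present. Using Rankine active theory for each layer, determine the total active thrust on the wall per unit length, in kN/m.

93.5 kN/m

K_a1 = tan²(45°−26.5°/2) = 0.3829; K_a2 = tan²(45°−24.5°/2) = 0.4137.
Layer 1: σ at base = K_a1 γ₁ h₁ = 19.32 kPa; P₁ = ½×19.32×2.9 = 28.02.
Layer 2: σ_v at top = γ₁h₁ = 50.46; σ_h top = K_a2×50.46 = 20.88; σ_h base = K_a2×(50.46+16.0×2.3) = 36.10.
P₂ = ½(20.88+36.10)×2.3 = 65.53. Total P_a = 28.02+65.53 = 93.54 kN/m.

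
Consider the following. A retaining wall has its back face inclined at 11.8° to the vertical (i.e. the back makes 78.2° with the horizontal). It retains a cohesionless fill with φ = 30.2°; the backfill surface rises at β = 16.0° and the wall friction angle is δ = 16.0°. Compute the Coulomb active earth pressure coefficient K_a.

0.507

K_a = sin²(α+φ) / [sin²α · sin(α−δ) · (1 + √{sin(φ+δ)sin(φ−β) / (sin(α−δ)sin(α+β))})²].
With α = 78.2°, φ = 30.2°, δ = 16.0°, β = 16.0°: K_a = 0.5066.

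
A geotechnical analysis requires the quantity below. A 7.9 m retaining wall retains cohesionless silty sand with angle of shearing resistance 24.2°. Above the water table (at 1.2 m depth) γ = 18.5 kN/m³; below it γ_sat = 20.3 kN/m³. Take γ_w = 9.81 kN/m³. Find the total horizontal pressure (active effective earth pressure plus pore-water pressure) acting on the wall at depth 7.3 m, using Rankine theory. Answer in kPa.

95.9 kPa

K_a = (1 − sin φ)/(1 + sin φ) = 0.4185.
γ' = 20.3 − 9.81 = 10.49 kN/m³.
Effective vertical stress at 7.3 m: σ'_v = 18.5×1.2 + 10.49×6.10 = 86.19 kPa.
σ'_h = K_a σ'_v = 0.4185 × 86.19 = 36.07 kPa; u = γ_w × 6.10 = 59.84 kPa.
Total σ_h = 36.07 + 59.84 = 95.91 kPa.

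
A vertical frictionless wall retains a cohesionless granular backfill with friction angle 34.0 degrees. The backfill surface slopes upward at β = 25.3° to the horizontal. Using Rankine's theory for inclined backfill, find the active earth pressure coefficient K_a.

0.388

K_a = cos β · (cos β − √(cos²β − cos²φ)) / (cos β + √(cos²β − cos²φ)).
cos β = 0.9041, cos φ = 0.8290, √(cos²β − cos²φ) = 0.3606.
K_a = 0.9041 × (0.9041 − 0.3606)/(0.9041 + 0.3606) = 0.3885.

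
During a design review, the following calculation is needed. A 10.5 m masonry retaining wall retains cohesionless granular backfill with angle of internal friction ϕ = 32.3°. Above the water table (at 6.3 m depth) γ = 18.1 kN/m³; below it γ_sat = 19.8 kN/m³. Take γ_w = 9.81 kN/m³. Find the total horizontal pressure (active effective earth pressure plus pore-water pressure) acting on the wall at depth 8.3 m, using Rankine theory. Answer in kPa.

K_a = (1 − sin φ)/(1 + sin φ) = 0.3035.
γ' = 19.8 − 9.81 = 9.990 kN/m³.
Effective vertical stress at 8.3 m: σ'_v = 18.1×6.3 + 9.990×2.00 = 134.0 kPa.
σ'_h = K_a σ'_v = 0.3035 × 134.0 = 40.67 kPa; u = γ_w × 2.00 = 19.62 kPa.
Total σ_h = 40.67 + 19.62 = 60.29 kPa.

60.3 kPa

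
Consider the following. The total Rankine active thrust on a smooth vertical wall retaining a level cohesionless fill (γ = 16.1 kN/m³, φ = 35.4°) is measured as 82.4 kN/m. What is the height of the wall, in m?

K_a = 0.2664. P_a = ½ K_a γ H² ⇒ H = √(2P_a/(K_a γ)).
H = √(2×82.4/(0.2664×16.1)) = 6.199 m.

6.20 m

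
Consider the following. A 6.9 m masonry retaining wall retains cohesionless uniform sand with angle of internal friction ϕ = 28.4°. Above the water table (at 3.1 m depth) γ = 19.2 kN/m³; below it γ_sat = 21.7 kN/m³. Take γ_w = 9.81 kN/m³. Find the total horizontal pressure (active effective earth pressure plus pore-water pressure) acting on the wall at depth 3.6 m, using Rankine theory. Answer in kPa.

28.2 kPa

K_a = (1 − sin φ)/(1 + sin φ) = 0.3554.
γ' = 21.7 − 9.81 = 11.89 kN/m³.
Effective vertical stress at 3.6 m: σ'_v = 19.2×3.1 + 11.89×0.500 = 65.46 kPa.
σ'_h = K_a σ'_v = 0.3554 × 65.46 = 23.26 kPa; u = γ_w × 0.500 = 4.905 kPa.
Total σ_h = 23.26 + 4.905 = 28.17 kPa.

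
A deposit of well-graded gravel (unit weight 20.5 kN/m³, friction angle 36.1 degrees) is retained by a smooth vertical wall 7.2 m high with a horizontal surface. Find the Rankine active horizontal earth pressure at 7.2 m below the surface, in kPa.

K_a = (1 − sin φ)/(1 + sin φ) = 0.2585.
σ_h = K_a γ z = 0.2585 × 20.5 × 7.2 = 38.15 kPa.

38.2 kPa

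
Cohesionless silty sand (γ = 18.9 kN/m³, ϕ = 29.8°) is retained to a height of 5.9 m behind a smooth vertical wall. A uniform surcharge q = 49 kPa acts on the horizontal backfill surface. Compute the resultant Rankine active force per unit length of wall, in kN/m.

208 kN/m

K_a = tan²(45° − φ/2) = 0.3360.
Soil triangle: ½ K_a γ H² = 0.5×0.3360×18.9×5.9² = 110.5 kN/m.
Surcharge rectangle: K_a q H = 0.3360×49×5.9 = 97.15 kN/m.
Total = 110.5 + 97.15 = 207.7 kN/m.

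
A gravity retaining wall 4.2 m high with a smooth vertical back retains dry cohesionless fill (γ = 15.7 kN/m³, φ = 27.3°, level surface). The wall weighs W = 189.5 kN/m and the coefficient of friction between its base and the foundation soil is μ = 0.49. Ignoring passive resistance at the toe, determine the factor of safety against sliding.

K_a = tan²(45° − 27.3°/2) = 0.3711.
P_a = ½K_aγH² = 0.5×0.3711×15.7×4.2² = 51.39 kN/m, acting at H/3 = 1.400 m above the base.
FS_sliding = μW / P_a = 0.49×189.5 / 51.39 = 1.807.

1.81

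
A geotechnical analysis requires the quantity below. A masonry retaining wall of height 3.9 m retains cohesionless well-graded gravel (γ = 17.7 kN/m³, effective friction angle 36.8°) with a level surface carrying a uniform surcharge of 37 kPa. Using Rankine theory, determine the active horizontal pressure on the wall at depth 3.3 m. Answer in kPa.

K_a = (1 − sin φ)/(1 + sin φ) = 0.2508.
σ_v = γz + q = 17.7 × 3.3 + 37 = 95.41 kPa.
σ_h = K_a σ_v = 0.2508 × 95.41 = 23.93 kPa.

23.9 kPa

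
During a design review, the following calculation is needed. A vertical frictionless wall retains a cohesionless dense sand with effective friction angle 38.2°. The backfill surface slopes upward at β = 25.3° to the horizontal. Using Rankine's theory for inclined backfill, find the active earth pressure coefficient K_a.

0.306

K_a = cos β · (cos β − √(cos²β − cos²φ)) / (cos β + √(cos²β − cos²φ)).
cos β = 0.9041, cos φ = 0.7859, √(cos²β − cos²φ) = 0.4470.
K_a = 0.9041 × (0.9041 − 0.4470)/(0.9041 + 0.4470) = 0.3059.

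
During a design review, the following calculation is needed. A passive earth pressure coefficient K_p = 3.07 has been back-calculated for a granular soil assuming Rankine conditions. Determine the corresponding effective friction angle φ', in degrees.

30.6°

K_p = (1+sin φ)/(1−sin φ) ⇒ sin φ = (K_p − 1)/(K_p + 1) = 0.5086.
φ = arcsin(0.5086) = 30.57°.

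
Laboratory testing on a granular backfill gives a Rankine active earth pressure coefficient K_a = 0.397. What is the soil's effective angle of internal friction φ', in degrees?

25.6°

K_a = tan²(45° − φ/2) ⇒ 45° − φ/2 = arctan(√0.397) = 32.21°.
φ = 2(45° − 32.21°) = 25.57°.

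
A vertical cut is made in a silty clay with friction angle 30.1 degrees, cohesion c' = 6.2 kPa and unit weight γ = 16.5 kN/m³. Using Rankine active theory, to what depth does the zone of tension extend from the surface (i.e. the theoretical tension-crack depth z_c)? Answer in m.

K_a = tan²(45° − 30.1°/2) = 0.3320; √K_a = 0.5762.
The active pressure is zero where K_a γ z = 2c√K_a, so z_c = 2c/(γ√K_a) = 2×6.2/(16.5×0.5762) = 1.304 m.

1.30 m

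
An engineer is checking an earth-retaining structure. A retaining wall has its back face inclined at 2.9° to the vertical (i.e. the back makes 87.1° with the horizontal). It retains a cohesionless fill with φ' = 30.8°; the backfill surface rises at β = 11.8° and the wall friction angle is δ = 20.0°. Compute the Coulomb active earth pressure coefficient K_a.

K_a = sin²(α+φ) / [sin²α · sin(α−δ) · (1 + √{sin(φ+δ)sin(φ−β) / (sin(α−δ)sin(α+β))})²].
With α = 87.1°, φ = 30.8°, δ = 20.0°, β = 11.8°: K_a = 0.3648.

0.365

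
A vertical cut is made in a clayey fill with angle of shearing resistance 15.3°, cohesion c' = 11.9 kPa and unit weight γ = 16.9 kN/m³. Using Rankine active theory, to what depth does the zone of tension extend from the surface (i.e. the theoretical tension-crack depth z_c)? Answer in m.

K_a = tan²(45° − 15.3°/2) = 0.5824; √K_a = 0.7632.
The active pressure is zero where K_a γ z = 2c√K_a, so z_c = 2c/(γ√K_a) = 2×11.9/(16.9×0.7632) = 1.845 m.

1.85 m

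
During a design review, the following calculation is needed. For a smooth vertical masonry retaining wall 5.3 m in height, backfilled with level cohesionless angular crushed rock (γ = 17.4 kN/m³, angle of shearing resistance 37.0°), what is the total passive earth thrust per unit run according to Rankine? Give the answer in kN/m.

K_p = tan²(45° + φ/2) = 4.023.
P_p = ½ K_p γ H² = 0.5 × 4.023 × 17.4 × 5.3² = 983.1 kN/m.

983 kN/m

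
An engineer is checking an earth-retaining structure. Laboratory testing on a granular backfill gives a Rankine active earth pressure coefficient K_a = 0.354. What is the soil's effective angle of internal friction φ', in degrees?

28.5°

K_a = tan²(45° − φ/2) ⇒ 45° − φ/2 = arctan(√0.354) = 30.75°.
φ = 2(45° − 30.75°) = 28.50°.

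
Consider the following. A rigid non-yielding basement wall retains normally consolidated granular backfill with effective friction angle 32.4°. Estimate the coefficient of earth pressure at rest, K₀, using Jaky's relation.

0.464

K₀ = 1 − sin φ' = 1 − sin 32.4° = 0.4642.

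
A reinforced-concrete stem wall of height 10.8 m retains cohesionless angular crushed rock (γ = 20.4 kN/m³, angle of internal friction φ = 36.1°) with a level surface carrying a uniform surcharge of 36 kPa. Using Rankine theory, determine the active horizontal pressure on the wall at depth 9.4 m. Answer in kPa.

58.9 kPa

K_a = (1 − sin φ)/(1 + sin φ) = 0.2585.
σ_v = γz + q = 20.4 × 9.4 + 36 = 227.8 kPa.
σ_h = K_a σ_v = 0.2585 × 227.8 = 58.88 kPa.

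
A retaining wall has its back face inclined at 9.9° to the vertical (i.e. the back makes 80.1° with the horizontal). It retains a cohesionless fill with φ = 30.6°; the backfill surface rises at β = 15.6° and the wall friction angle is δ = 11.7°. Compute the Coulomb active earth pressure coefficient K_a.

0.472

K_a = sin²(α+φ) / [sin²α · sin(α−δ) · (1 + √{sin(φ+δ)sin(φ−β) / (sin(α−δ)sin(α+β))})²].
With α = 80.1°, φ = 30.6°, δ = 11.7°, β = 15.6°: K_a = 0.4717.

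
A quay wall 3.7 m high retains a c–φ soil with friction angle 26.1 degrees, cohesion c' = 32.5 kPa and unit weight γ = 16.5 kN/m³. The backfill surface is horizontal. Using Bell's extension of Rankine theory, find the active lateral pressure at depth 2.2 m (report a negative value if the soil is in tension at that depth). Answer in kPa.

-26.4 kPa

K_a = (1 − sin φ)/(1 + sin φ) = 0.3889.
σ_a = K_a γ z − 2c√K_a = 0.3889×16.5×2.2 − 2×32.5×0.6237 = -26.42 kPa.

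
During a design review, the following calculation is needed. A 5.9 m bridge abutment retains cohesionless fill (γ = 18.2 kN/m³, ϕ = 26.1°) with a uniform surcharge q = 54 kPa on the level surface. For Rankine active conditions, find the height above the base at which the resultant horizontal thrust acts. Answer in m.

2.46 m

K_a = 0.3889.
Triangular part P₁ = ½K_aγH² = 123.2 at H/3 = 1.967 m; rectangular part P₂ = K_a q H = 123.9 at H/2 = 2.950 m.
ȳ = (P₁·1.967 + P₂·2.950)/(P₁+P₂) = 2.460 m.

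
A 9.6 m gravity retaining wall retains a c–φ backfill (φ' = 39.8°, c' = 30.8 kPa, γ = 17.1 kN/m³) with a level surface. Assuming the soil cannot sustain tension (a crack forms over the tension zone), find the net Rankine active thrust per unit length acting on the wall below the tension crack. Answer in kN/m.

K_a = 0.2194; √K_a = 0.4684.
Tension-crack depth z_c = 2c/(γ√K_a) = 2×30.8/(17.1×0.4684) = 7.690 m.
σ_a at base = K_a γ H − 2c√K_a = 0.2194×17.1×9.6 − 2×30.8×0.4684 = 7.166 kPa.
P_a = ½ × 7.166 × (H − z_c) = 0.5×7.166×1.910 = 6.843 kN/m.

6.84 kN/m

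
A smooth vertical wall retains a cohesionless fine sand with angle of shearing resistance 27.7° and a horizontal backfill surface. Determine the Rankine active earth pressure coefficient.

0.365

K_a = tan²(45° − φ/2) = tan²(31.15°) = 0.3653.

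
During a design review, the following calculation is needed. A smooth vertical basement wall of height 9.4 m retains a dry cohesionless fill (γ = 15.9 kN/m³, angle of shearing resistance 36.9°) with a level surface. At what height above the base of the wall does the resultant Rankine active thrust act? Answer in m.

K_a = 0.2497.
The pressure distribution is triangular, so the resultant acts at H/3 above the base = 9.4/3 = 3.133 m.

3.13 m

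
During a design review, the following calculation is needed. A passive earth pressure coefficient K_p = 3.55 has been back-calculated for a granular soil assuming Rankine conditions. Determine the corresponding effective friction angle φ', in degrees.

34.1°

K_p = (1+sin φ)/(1−sin φ) ⇒ sin φ = (K_p − 1)/(K_p + 1) = 0.5604.
φ = arcsin(0.5604) = 34.09°.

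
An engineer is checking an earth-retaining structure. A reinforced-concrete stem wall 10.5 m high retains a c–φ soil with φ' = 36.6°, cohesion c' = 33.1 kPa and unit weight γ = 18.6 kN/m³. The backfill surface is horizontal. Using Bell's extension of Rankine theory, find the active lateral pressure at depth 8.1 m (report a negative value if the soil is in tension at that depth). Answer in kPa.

K_a = (1 − sin φ)/(1 + sin φ) = 0.2530.
σ_a = K_a γ z − 2c√K_a = 0.2530×18.6×8.1 − 2×33.1×0.5029 = 4.815 kPa.

4.82 kPa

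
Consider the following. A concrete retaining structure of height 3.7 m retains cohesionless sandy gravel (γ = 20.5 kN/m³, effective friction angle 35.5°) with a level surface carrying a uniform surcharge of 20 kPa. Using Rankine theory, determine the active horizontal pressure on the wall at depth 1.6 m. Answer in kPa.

14.0 kPa

K_a = (1 − sin φ)/(1 + sin φ) = 0.2653.
σ_v = γz + q = 20.5 × 1.6 + 20 = 52.80 kPa.
σ_h = K_a σ_v = 0.2653 × 52.80 = 14.01 kPa.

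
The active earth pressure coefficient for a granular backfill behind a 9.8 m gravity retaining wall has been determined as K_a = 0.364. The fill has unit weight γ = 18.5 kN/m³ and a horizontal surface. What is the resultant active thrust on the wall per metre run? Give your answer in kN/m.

P = ½ K_a γ H² = 0.5 × 0.364 × 18.5 × 9.8² = 323.4 kN/m.

323 kN/m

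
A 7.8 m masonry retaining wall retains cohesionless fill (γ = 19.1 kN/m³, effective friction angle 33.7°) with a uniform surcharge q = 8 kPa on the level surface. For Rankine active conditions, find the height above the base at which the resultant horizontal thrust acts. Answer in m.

K_a = 0.2863.
Triangular part P₁ = ½K_aγH² = 166.3 at H/3 = 2.600 m; rectangular part P₂ = K_a q H = 17.87 at H/2 = 3.900 m.
ȳ = (P₁·2.600 + P₂·3.900)/(P₁+P₂) = 2.726 m.

2.73 m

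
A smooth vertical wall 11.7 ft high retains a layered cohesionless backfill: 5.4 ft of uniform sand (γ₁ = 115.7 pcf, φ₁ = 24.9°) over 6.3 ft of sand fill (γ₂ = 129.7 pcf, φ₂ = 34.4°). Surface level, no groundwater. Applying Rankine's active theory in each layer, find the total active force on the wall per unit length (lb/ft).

2500 lb/ft

K_a1 = tan²(45°−24.9°/2) = 0.4074; K_a2 = tan²(45°−34.4°/2) = 0.2780.
Layer 1: σ at base = K_a1 γ₁ h₁ = 254.6 psf; P₁ = ½×254.6×5.4 = 687.3.
Layer 2: σ_v at top = γ₁h₁ = 624.8; σ_h top = K_a2×624.8 = 173.7; σ_h base = K_a2×(624.8+129.7×6.3) = 400.8.
P₂ = ½(173.7+400.8)×6.3 = 1810. Total P_a = 687.3+1810 = 2497 lb/ft.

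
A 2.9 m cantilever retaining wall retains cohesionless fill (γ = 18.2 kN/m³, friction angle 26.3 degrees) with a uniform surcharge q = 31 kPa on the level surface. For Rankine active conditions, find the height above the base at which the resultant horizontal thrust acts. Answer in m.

1.23 m

K_a = 0.3859.
Triangular part P₁ = ½K_aγH² = 29.54 at H/3 = 0.9667 m; rectangular part P₂ = K_a q H = 34.70 at H/2 = 1.450 m.
ȳ = (P₁·0.9667 + P₂·1.450)/(P₁+P₂) = 1.228 m.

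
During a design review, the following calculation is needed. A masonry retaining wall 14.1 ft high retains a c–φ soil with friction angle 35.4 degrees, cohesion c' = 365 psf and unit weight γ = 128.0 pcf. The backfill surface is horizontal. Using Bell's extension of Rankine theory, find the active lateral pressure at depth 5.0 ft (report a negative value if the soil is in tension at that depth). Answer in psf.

K_a = (1 − sin φ)/(1 + sin φ) = 0.2664.
σ_a = K_a γ z − 2c√K_a = 0.2664×128.0×5.0 − 2×365×0.5161 = -206.3 psf.

-206 psf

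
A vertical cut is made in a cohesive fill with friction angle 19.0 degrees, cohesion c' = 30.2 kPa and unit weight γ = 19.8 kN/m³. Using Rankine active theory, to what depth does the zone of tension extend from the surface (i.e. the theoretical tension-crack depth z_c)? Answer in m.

4.28 m

K_a = tan²(45° − 19.0°/2) = 0.5088; √K_a = 0.7133.
The active pressure is zero where K_a γ z = 2c√K_a, so z_c = 2c/(γ√K_a) = 2×30.2/(19.8×0.7133) = 4.277 m.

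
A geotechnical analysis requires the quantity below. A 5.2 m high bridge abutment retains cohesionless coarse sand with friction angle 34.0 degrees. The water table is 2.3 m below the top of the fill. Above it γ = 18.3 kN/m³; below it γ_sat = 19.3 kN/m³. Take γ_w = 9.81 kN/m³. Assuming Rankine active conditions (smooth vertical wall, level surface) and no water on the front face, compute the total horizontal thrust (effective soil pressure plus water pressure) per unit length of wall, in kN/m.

K_a = tan²(45° − φ/2) = 0.2827.
γ' = 19.3 − 9.81 = 9.490 kN/m³. Depth below WT = 2.9 m.
σ'_h at WT = K_a γ d_w = 11.90 kPa; at base = 11.90 + K_a γ' × 2.9 = 19.68 kPa.
P₁ (0–2.3 m) = ½×11.90×2.3 = 13.68. P₂ (2.3–5.2 m) = ½(11.90+19.68)×2.9 = 45.79.
P_w = ½ γ_w h₂² = 0.5×9.81×2.9² = 41.25. Total = 13.68+45.79+41.25 = 100.7 kN/m.

101 kN/m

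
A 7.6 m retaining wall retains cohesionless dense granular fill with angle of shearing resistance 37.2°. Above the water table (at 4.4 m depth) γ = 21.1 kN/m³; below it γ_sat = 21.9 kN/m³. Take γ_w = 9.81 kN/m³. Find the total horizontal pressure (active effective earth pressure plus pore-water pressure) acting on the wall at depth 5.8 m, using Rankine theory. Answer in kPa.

40.8 kPa

K_a = (1 − sin φ)/(1 + sin φ) = 0.2464.
γ' = 21.9 − 9.81 = 12.09 kN/m³.
Effective vertical stress at 5.8 m: σ'_v = 21.1×4.4 + 12.09×1.40 = 109.8 kPa.
σ'_h = K_a σ'_v = 0.2464 × 109.8 = 27.05 kPa; u = γ_w × 1.40 = 13.73 kPa.
Total σ_h = 27.05 + 13.73 = 40.78 kPa.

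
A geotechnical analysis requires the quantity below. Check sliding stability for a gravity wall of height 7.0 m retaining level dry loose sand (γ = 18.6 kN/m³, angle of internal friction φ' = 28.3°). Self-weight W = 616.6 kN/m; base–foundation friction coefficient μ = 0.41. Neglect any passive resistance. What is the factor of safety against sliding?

K_a = tan²(45° − 28.3°/2) = 0.3568.
P_a = ½K_aγH² = 0.5×0.3568×18.6×7.0² = 162.6 kN/m, acting at H/3 = 2.333 m above the base.
FS_sliding = μW / P_a = 0.41×616.6 / 162.6 = 1.555.

1.55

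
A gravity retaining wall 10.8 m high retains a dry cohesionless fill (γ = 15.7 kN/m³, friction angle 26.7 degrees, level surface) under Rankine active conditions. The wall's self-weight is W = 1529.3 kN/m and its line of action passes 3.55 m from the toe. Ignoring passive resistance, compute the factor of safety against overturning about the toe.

4.33

K_a = tan²(45° − 26.7°/2) = 0.3800.
P_a = ½K_aγH² = 0.5×0.3800×15.7×10.8² = 347.9 kN/m, acting at H/3 = 3.600 m above the base.
Overturning moment M_o = P_a × H/3 = 347.9 × 3.600 = 1252.
Resisting moment M_r = W × 3.55 = 1529.3 × 3.55 = 5429.
FS_overturning = M_r/M_o = 5429/1252 = 4.335.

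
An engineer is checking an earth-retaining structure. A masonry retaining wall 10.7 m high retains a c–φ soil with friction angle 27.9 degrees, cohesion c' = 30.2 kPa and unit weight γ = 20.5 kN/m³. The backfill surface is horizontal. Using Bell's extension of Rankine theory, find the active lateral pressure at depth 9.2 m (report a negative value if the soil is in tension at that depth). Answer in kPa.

K_a = (1 − sin φ)/(1 + sin φ) = 0.3625.
σ_a = K_a γ z − 2c√K_a = 0.3625×20.5×9.2 − 2×30.2×0.6020 = 32.00 kPa.

32.0 kPa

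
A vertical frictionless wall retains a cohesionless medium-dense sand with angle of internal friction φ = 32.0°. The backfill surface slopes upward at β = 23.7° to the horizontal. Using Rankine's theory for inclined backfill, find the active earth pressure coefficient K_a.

0.414

K_a = cos β · (cos β − √(cos²β − cos²φ)) / (cos β + √(cos²β − cos²φ)).
cos β = 0.9157, cos φ = 0.8480, √(cos²β − cos²φ) = 0.3453.
K_a = 0.9157 × (0.9157 − 0.3453)/(0.9157 + 0.3453) = 0.4141.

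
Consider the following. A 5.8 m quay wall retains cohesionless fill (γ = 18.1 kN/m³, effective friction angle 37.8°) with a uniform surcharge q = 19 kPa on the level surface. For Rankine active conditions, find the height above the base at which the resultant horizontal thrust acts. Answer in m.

K_a = 0.2400.
Triangular part P₁ = ½K_aγH² = 73.07 at H/3 = 1.933 m; rectangular part P₂ = K_a q H = 26.45 at H/2 = 2.900 m.
ȳ = (P₁·1.933 + P₂·2.900)/(P₁+P₂) = 2.190 m.

2.19 m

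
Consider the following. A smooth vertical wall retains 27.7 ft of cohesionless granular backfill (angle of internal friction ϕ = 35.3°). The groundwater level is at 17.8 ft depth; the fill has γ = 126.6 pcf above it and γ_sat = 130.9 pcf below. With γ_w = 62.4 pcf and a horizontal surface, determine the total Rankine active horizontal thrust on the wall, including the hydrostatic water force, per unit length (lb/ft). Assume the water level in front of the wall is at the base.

K_a = tan²(45° − φ/2) = 0.2675.
γ' = 130.9 − 62.4 = 68.50 pcf. Depth below WT = 9.9 ft.
σ'_h at WT = K_a γ d_w = 602.9 psf; at base = 602.9 + K_a γ' × 9.9 = 784.3 psf.
P₁ (0–17.8 ft) = ½×602.9×17.8 = 5366. P₂ (17.8–27.7 ft) = ½(602.9+784.3)×9.9 = 6867.
P_w = ½ γ_w h₂² = 0.5×62.4×9.9² = 3058. Total = 5366+6867+3058 = 15290 lb/ft.

15300 lb/ft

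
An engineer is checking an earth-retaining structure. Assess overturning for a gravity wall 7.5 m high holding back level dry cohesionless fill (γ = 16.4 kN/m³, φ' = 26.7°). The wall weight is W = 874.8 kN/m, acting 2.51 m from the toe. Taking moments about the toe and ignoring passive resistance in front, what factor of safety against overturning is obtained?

K_a = tan²(45° − 26.7°/2) = 0.3800.
P_a = ½K_aγH² = 0.5×0.3800×16.4×7.5² = 175.3 kN/m, acting at H/3 = 2.500 m above the base.
Overturning moment M_o = P_a × H/3 = 175.3 × 2.500 = 438.1.
Resisting moment M_r = W × 2.51 = 874.8 × 2.51 = 2196.
FS_overturning = M_r/M_o = 2196/438.1 = 5.012.

5.01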